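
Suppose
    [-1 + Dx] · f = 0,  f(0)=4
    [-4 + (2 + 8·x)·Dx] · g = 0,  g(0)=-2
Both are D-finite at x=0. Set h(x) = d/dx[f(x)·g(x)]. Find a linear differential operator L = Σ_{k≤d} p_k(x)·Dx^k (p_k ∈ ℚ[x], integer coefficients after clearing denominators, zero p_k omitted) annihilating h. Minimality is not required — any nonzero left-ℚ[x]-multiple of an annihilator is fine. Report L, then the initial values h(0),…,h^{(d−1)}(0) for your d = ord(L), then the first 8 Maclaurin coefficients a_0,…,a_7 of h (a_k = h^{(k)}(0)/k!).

f: a_k = 4, 4, 2, 2/3, 1/6, 1/30, 1/180, 1/1260, …
g: a_k = -2, -4, 4, -8, 20, -56, 168, -528, …
Sym-product of L_f,L_g gives L₀ (≤ ord 1).
h₀' ⇒ L via d/dx closure of L₀.
L = (1 + 24·x + 16·x^2) + (-3 - 16·x - 16·x^2)·Dx  (order 1).
h: a_k = -24, -8, -76, 212, -2371/3, 43487/15, -323377/30, 25470911/630, …
ICs: h(0) = -24.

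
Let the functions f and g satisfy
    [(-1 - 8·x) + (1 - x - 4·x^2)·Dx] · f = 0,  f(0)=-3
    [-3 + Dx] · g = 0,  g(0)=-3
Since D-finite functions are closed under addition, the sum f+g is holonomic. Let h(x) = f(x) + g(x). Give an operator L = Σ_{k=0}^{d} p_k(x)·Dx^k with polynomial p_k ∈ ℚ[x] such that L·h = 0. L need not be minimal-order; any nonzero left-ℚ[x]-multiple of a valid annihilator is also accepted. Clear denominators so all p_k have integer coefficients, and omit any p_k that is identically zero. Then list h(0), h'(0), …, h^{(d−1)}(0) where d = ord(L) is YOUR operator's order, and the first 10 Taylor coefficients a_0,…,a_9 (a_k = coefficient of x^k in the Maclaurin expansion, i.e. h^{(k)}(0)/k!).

L = (-21 - 9·x - 396·x^2 - 288·x^3) + (1 + 42·x + 159·x^2 - 72·x^3 - 144·x^4)·Dx + (2 - 13·x - 9·x^2 + 56·x^3 + 48·x^4)·Dx^2  (order 2).
h: a_k = -6, -12, -57/2, -81/2, -777/8, -8043/40, -43683/80, -741609/560, -15659787/4480, -39366489/4480, …
ICs: h(0) = -6, h′(0) = -12.

f: a_k = -3, -3, -15, -27, -87, -195, -543, -1323, -3495, -8787, …
g: a_k = -3, -9, -27/2, -27/2, -81/8, -243/40, -243/80, -729/560, -2187/4480, -729/4480, …
Sum ⇒ L₀ = lclm(L_f,L_g) in ℚ(x)⟨Dx⟩.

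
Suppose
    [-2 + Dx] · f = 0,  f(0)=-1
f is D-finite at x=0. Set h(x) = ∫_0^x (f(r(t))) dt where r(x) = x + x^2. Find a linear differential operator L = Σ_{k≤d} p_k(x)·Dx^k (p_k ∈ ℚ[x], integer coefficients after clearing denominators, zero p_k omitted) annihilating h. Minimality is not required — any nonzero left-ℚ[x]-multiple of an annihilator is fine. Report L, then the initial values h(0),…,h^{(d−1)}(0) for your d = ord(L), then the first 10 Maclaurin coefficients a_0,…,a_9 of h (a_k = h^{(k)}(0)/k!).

L = (-2 - 4·x)·Dx + Dx^2  (order 2).
h: a_k = 0, -1, -1, -4/3, -4/3, -4/3, -52/45, -304/315, -232/315, -1528/2835, …
ICs: h(0) = 0, h′(0) = -1.

f: a_k = -1, -2, -2, -4/3, -2/3, -4/15, -4/45, -8/315, -2/315, -4/2835, …
L₀ from L_f via x↦r, Dx↦r'^{-1}Dx.
h=∫₀ˣh₀: take L = L₀·Dx.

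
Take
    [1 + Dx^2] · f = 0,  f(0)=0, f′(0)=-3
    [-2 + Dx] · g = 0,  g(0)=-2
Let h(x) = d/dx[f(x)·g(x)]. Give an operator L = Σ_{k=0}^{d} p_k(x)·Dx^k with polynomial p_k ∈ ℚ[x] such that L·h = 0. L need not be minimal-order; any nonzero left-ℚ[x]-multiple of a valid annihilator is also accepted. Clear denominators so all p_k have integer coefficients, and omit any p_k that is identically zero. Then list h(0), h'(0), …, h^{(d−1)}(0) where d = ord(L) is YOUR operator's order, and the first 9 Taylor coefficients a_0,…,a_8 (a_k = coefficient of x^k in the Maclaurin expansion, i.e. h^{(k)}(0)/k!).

f: a_k = 0, -3, 0, 1/2, 0, -1/40, 0, 1/1680, 0, …
g: a_k = -2, -4, -4, -8/3, -4/3, -8/15, -8/45, -16/315, -4/315, …
f·g: L₀ = L_f ⊗_s L_g, ord ≤ 2·1.
h₀' ⇒ L via d/dx closure of L₀.
L = 5 - 4·Dx + Dx^2  (order 2).
h: a_k = 6, 24, 33, 24, 41/4, 11/5, -29/120, -2/5, -1199/6720, …
ICs: h(0) = 6, h′(0) = 24.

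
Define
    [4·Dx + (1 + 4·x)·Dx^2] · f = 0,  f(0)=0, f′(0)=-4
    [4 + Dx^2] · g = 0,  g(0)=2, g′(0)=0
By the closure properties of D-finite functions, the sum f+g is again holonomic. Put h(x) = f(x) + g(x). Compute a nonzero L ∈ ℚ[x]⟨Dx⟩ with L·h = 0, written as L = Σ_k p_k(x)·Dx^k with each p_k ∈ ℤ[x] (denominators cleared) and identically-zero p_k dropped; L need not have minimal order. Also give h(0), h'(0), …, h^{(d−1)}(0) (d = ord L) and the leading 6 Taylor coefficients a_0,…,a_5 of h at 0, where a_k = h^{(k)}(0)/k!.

f: a_k = 0, -4, 8, -64/3, 64, -1024/5, …
g: a_k = 2, 0, -4, 0, 4/3, 0, …
Weyl lclm of L_f,L_g ⇒ L₀ (ord ≤ 4).
L = (400 + 128·x + 256·x^2)·Dx + (36 + 176·x + 192·x^2 + 256·x^3)·Dx^2 + (100 + 32·x + 64·x^2)·Dx^3 + (9 + 44·x + 48·x^2 + 64·x^3)·Dx^4  (order 4).
h: a_k = 2, -4, 4, -64/3, 196/3, -1024/5, …
ICs: h(0) = 2, h′(0) = -4, h′′(0) = 8, h′′′(0) = -128.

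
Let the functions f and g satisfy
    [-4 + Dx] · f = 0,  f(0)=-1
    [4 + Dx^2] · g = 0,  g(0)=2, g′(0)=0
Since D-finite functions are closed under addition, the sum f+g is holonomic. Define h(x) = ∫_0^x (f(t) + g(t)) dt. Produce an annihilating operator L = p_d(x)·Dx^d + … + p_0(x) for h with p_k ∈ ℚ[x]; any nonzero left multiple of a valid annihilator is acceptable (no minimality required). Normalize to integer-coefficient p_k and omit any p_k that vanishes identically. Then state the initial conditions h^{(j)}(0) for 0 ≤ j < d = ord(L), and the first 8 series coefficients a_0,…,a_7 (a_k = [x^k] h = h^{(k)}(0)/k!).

f: a_k = -1, -4, -8, -32/3, -32/3, -128/15, -256/45, -1024/315, …
g: a_k = 2, 0, -4, 0, 4/3, 0, -8/45, 0, …
L₀ := lclm(L_f,L_g); ord L₀ ≤ 1+2.
∫: right-multiply L₀ by Dx.
L = -16·Dx + 4·Dx^2 - 4·Dx^3 + Dx^4  (order 4).
h: a_k = 0, 1, -2, -4, -8/3, -28/15, -64/45, -88/105, …
ICs: h(0) = 0, h′(0) = 1, h′′(0) = -4, h′′′(0) = -24.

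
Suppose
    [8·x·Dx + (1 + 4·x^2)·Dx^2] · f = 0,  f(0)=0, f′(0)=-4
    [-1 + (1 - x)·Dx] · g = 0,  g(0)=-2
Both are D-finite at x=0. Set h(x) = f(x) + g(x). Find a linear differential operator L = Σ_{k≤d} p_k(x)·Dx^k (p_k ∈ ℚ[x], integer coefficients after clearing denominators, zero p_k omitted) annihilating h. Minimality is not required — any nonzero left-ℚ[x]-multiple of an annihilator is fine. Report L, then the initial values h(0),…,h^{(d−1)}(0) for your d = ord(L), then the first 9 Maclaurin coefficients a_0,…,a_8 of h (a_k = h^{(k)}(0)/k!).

L = (8 - 32·x - 96·x^2)·Dx + (-7 + 8·x + 20·x^2 - 96·x^3)·Dx^2 + (1 + 3·x + 12·x^3 - 16·x^4)·Dx^3  (order 3).
h: a_k = -2, -6, -2, 10/3, -2, -74/5, -2, 242/7, -2, …
ICs: h(0) = -2, h′(0) = -6, h′′(0) = -4.

f: a_k = 0, -4, 0, 16/3, 0, -64/5, 0, 256/7, 0, …
g: a_k = -2, -2, -2, -2, -2, -2, -2, -2, -2, …
L₀ := lclm(L_f,L_g); ord L₀ ≤ 2+1.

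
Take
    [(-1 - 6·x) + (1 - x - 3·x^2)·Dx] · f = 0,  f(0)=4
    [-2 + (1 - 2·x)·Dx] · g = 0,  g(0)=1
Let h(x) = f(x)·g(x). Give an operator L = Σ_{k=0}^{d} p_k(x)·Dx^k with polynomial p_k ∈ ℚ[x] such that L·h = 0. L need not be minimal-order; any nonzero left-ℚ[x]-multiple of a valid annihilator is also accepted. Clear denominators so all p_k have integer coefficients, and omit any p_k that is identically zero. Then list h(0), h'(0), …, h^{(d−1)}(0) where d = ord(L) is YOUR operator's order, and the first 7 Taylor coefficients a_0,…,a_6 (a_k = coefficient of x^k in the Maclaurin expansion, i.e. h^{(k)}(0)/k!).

f: a_k = 4, 4, 16, 28, 76, 160, 388, …
g: a_k = 1, 2, 4, 8, 16, 32, 64, …
L₀ := L_f ⊗_s L_g (sym. prod.), ord ≤ 1.
L = (-3 - 2·x + 18·x^2) + (1 - 3·x - x^2 + 6·x^3)·Dx  (order 1).
h: a_k = 4, 12, 40, 108, 292, 744, 1876, …
ICs: h(0) = 4.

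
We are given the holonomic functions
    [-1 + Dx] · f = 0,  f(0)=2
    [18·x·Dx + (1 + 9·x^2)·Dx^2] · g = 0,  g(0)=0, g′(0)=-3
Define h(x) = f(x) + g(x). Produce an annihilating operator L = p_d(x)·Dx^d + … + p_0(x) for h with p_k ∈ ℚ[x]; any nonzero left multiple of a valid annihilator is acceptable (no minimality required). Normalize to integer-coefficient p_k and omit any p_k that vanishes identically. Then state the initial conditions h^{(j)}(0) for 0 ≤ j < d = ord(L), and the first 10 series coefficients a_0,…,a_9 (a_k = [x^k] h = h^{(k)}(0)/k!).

L = (18 - 18·x - 486·x^2 - 162·x^3)·Dx + (-19 + 468·x^2 - 81·x^4)·Dx^2 + (1 + 18·x + 18·x^2 + 162·x^3 + 81·x^4)·Dx^3  (order 3).
h: a_k = 2, -1, 1, 28/3, 1/12, -583/12, 1/360, 787321/2520, 1/20160, -396809279/181440, …
ICs: h(0) = 2, h′(0) = -1, h′′(0) = 2.

f: a_k = 2, 2, 1, 1/3, 1/12, 1/60, 1/360, 1/2520, 1/20160, 1/181440, …
g: a_k = 0, -3, 0, 9, 0, -243/5, 0, 2187/7, 0, -2187, …
L₀ := lclm(L_f,L_g); ord L₀ ≤ 1+2.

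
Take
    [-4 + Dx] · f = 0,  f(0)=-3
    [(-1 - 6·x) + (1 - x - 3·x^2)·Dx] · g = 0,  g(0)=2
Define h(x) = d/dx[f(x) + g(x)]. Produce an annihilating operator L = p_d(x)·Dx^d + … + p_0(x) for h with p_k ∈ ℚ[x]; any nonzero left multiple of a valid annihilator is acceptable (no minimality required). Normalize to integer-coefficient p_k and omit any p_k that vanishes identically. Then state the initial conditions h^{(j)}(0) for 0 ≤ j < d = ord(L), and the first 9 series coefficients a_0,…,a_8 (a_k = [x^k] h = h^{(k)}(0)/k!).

L = (20 + 496·x + 552·x^2 + 2160·x^3 + 1296·x^4) + (-13 - 112·x - 298·x^2 - 516·x^3 + 360·x^4 + 432·x^5)·Dx + (2 - 3·x + 40·x^2 - 6·x^3 - 171·x^4 - 108·x^5)·Dx^2  (order 2).
h: a_k = -10, -32, -54, 24, 272, 5308/5, 44546/15, 849344/105, 2188462/105, …
ICs: h(0) = -10, h′(0) = -32.

f: a_k = -3, -12, -24, -32, -32, -128/5, -256/15, -1024/105, -512/105, …
g: a_k = 2, 2, 8, 14, 38, 80, 194, 434, 1016, …
Weyl lclm of L_f,L_g ⇒ L₀ (ord ≤ 2).
h=h₀': d/dx-closure on L₀ ⇒ L.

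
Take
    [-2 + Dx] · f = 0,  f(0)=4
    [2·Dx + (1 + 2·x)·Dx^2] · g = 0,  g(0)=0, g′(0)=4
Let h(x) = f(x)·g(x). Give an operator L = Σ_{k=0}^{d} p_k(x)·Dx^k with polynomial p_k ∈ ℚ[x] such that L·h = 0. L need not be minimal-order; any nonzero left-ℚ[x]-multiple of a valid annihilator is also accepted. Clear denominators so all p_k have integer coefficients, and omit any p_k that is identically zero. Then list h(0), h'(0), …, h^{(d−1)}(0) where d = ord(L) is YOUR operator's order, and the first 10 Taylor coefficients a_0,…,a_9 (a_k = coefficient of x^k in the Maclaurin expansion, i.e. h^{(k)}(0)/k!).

L = 8·x + (-2 - 8·x)·Dx + (1 + 2·x)·Dx^2  (order 2).
h: a_k = 0, 16, 16, 64/3, 0, 96/5, -224/9, 2944/63, -3712/45, 20128/135, …
ICs: h(0) = 0, h′(0) = 16.

f: a_k = 4, 8, 8, 16/3, 8/3, 16/15, 16/45, 32/315, 8/315, 16/2835, …
g: a_k = 0, 4, -4, 16/3, -8, 64/5, -64/3, 256/7, -64, 1024/9, …
Sym-product of L_f,L_g gives L₀ (≤ ord 2).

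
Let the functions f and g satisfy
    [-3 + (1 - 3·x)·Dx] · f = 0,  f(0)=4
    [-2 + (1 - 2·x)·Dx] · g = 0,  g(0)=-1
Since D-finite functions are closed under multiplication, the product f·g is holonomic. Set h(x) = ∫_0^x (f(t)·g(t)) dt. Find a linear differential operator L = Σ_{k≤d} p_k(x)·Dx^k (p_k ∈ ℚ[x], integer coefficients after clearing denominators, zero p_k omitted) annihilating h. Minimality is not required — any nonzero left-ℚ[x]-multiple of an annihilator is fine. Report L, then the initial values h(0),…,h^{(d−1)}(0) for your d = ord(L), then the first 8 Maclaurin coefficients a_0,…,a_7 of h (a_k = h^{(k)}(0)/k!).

L = (-5 + 12·x)·Dx + (1 - 5·x + 6·x^2)·Dx^2  (order 2).
h: a_k = 0, -4, -10, -76/3, -65, -844/5, -1330/3, -8236/7, …
ICs: h(0) = 0, h′(0) = -4.

f: a_k = 4, 12, 36, 108, 324, 972, 2916, 8748, …
g: a_k = -1, -2, -4, -8, -16, -32, -64, -128, …
f·g: L₀ = L_f ⊗_s L_g, ord ≤ 1·1.
∫: right-multiply L₀ by Dx.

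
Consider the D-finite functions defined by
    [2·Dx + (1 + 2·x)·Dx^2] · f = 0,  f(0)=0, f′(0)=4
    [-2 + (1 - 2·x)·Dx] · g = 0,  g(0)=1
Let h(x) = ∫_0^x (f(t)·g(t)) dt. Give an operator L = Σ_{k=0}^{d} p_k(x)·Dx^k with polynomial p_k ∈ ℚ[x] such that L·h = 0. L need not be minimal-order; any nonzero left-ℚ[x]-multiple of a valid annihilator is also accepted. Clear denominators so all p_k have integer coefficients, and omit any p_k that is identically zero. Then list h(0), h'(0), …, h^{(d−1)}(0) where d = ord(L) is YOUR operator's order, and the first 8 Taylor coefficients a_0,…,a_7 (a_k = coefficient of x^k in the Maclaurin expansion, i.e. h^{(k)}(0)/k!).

L = 4·Dx + (2 + 12·x)·Dx^2 + (-1 + 4·x^2)·Dx^3  (order 3).
h: a_k = 0, 0, 2, 4/3, 10/3, 56/15, 376/45, 1184/105, …
ICs: h(0) = 0, h′(0) = 0, h′′(0) = 4.

f: a_k = 0, 4, -4, 16/3, -8, 64/5, -64/3, 256/7, …
g: a_k = 1, 2, 4, 8, 16, 32, 64, 128, …
L₀ := L_f ⊗_s L_g (sym. prod.), ord ≤ 2.
∫: right-multiply L₀ by Dx.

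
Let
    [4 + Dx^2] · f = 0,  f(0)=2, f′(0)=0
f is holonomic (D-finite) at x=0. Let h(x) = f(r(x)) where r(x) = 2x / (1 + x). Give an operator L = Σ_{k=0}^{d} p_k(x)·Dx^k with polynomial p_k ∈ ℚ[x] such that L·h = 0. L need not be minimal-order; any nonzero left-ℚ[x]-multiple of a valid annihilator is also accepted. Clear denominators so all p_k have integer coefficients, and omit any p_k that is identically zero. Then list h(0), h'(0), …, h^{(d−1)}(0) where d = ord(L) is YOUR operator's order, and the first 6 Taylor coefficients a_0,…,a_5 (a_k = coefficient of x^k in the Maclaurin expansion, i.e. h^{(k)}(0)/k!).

L = 16 + (2 + 6·x + 6·x^2 + 2·x^3)·Dx + (1 + 4·x + 6·x^2 + 4·x^3 + x^4)·Dx^2  (order 2).
h: a_k = 2, 0, -16, 32, -80/3, -64/3, …
ICs: h(0) = 2, h′(0) = 0.

f: a_k = 2, 0, -4, 0, 4/3, 0, …
h₀=f(r): pull back L_f along r ⇒ L₀.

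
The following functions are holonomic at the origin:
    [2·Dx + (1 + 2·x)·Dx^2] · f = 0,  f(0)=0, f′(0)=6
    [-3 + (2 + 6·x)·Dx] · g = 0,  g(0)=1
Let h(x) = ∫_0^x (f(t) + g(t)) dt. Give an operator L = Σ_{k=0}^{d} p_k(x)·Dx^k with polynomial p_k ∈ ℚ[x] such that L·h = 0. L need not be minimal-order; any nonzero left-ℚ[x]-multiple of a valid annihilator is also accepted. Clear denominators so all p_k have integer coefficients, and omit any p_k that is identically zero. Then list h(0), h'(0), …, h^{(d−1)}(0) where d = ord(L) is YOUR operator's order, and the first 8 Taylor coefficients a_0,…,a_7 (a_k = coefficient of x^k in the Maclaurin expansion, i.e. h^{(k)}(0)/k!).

L = (-6 + 36·x)·Dx^2 + (5 + 84·x + 180·x^2)·Dx^3 + (2 + 22·x + 72·x^2 + 72·x^3)·Dx^4  (order 4).
h: a_k = 0, 1, 15/4, -19/8, 155/64, -1941/640, 11027/2560, -48077/7168, …
ICs: h(0) = 0, h′(0) = 1, h′′(0) = 15/2, h′′′(0) = -57/4.

f: a_k = 0, 6, -6, 8, -12, 96/5, -32, 384/7, …
g: a_k = 1, 3/2, -9/8, 27/16, -405/128, 1701/256, -15309/1024, 72171/2048, …
f+g: L₀ = lclm(L_f,L_g), ord ≤ 2+1.
Integrate: L := L₀·Dx.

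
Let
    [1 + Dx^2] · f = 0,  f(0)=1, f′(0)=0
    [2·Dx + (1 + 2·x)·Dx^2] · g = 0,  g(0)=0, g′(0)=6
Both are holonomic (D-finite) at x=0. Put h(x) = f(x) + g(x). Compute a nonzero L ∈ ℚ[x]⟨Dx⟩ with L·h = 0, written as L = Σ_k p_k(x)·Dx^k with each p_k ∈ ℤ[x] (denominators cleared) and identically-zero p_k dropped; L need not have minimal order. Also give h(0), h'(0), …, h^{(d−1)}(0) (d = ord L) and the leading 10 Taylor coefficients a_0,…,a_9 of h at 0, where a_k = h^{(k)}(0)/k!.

f: a_k = 1, 0, -1/2, 0, 1/24, 0, -1/720, 0, 1/40320, 0, …
g: a_k = 0, 6, -6, 8, -12, 96/5, -32, 384/7, -96, 512/3, …
h₀=f+g: left-lcm gives L₀, ord ≤ 4.
L = (50 + 8·x + 8·x^2)·Dx + (9 + 22·x + 12·x^2 + 8·x^3)·Dx^2 + (50 + 8·x + 8·x^2)·Dx^3 + (9 + 22·x + 12·x^2 + 8·x^3)·Dx^4  (order 4).
h: a_k = 1, 6, -13/2, 8, -287/24, 96/5, -23041/720, 384/7, -3870719/40320, 512/3, …
ICs: h(0) = 1, h′(0) = 6, h′′(0) = -13, h′′′(0) = 48.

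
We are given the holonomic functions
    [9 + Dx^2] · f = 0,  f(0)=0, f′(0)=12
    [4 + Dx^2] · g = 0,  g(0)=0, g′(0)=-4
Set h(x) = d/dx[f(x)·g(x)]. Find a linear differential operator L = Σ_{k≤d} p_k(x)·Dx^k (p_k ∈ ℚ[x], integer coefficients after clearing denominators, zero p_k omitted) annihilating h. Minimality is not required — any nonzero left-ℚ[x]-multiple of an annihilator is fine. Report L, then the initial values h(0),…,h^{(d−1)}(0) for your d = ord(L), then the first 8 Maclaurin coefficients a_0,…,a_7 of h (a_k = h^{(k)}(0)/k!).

L = 25 + 26·Dx^2 + Dx^4  (order 4).
h: a_k = 0, -96, 0, 416, 0, -2604/5, 0, 32552/105, …
ICs: h(0) = 0, h′(0) = -96, h′′(0) = 0, h′′′(0) = 2496.

f: a_k = 0, 12, 0, -18, 0, 81/10, 0, -243/140, …
g: a_k = 0, -4, 0, 8/3, 0, -8/15, 0, 16/315, …
L₀ := L_f ⊗_s L_g (sym. prod.), ord ≤ 4.
Derive L from L₀ (diff closure).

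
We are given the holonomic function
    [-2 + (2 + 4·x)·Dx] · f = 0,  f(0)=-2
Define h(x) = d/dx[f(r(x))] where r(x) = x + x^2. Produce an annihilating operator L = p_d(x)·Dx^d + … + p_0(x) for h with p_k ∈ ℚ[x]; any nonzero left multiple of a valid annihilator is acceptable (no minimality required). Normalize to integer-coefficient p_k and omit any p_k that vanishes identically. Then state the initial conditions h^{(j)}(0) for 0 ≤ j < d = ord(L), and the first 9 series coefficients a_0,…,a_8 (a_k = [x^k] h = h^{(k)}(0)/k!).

f: a_k = -2, -2, 1, -1, 5/4, -7/4, 21/8, -33/8, 429/64, …
L₀ from L_f via x↦r, Dx↦r'^{-1}Dx.
h=h₀': d/dx-closure on L₀ ⇒ L.
L = 1 + (-1 - 4·x - 6·x^2 - 4·x^3)·Dx  (order 1).
h: a_k = -2, -2, 3, -3, 5/4, 9/4, -49/8, 61/8, -243/64, …
ICs: h(0) = -2.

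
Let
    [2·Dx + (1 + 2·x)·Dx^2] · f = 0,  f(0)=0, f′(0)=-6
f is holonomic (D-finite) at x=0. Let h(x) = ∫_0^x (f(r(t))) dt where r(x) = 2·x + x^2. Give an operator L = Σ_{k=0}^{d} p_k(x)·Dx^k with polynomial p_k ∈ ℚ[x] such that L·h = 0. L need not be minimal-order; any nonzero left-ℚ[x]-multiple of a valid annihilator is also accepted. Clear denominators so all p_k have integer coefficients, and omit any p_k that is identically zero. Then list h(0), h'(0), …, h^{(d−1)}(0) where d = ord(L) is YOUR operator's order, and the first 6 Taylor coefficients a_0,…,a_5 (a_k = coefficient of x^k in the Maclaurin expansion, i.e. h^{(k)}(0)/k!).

L = (3 + 4·x + 2·x^2)·Dx^2 + (1 + 5·x + 6·x^2 + 2·x^3)·Dx^3  (order 3).
h: a_k = 0, 0, -6, 6, -10, 102/5, …
ICs: h(0) = 0, h′(0) = 0, h′′(0) = -12.

f: a_k = 0, -6, 6, -8, 12, -96/5, …
L₀ from L_f via x↦r, Dx↦r'^{-1}Dx.
Integrate: L := L₀·Dx.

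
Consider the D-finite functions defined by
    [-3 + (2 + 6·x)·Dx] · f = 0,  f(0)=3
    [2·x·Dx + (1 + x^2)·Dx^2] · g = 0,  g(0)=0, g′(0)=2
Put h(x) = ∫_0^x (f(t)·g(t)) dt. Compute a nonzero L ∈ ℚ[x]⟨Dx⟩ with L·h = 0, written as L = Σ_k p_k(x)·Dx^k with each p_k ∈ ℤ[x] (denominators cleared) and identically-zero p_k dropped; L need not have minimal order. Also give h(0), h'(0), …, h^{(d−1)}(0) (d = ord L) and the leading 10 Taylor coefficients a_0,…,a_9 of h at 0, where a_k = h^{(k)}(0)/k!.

L = (27 - 12·x - 9·x^2)·Dx + (-12 - 28·x + 36·x^2 + 36·x^3)·Dx^2 + (4 + 24·x + 40·x^2 + 24·x^3 + 36·x^4)·Dx^3  (order 3).
h: a_k = 0, 0, 3, 3, -35/16, 57/40, -1657/640, 3501/640, -1533597/143360, 792019/35840, …
ICs: h(0) = 0, h′(0) = 0, h′′(0) = 6.

f: a_k = 3, 9/2, -27/8, 81/16, -1215/128, 5103/256, -45927/1024, 216513/2048, -8444007/32768, 42220035/65536, …
g: a_k = 0, 2, 0, -2/3, 0, 2/5, 0, -2/7, 0, 2/9, …
h₀=f·g: eliminate ⇒ L₀, order ≤ 1·2.
Integrate: L := L₀·Dx.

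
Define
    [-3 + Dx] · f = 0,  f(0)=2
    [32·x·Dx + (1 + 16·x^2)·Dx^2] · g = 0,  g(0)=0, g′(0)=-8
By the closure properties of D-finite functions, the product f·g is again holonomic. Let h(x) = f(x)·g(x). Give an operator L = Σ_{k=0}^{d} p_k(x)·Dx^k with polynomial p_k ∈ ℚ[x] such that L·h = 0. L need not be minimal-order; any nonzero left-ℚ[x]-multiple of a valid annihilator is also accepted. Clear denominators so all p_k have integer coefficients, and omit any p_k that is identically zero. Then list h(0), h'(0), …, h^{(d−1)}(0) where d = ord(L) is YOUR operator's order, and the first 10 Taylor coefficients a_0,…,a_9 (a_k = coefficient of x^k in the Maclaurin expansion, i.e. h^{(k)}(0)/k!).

L = (9 - 96·x + 144·x^2) + (-6 + 32·x - 96·x^2)·Dx + (1 + 16·x^2)·Dx^2  (order 2).
h: a_k = 0, -16, -48, 40/3, 184, -2446/5, -2106, 208169/35, 859821/35, -194189089/2520, …
ICs: h(0) = 0, h′(0) = -16.

f: a_k = 2, 6, 9, 9, 27/4, 81/20, 81/40, 243/280, 729/2240, 243/2240, …
g: a_k = 0, -8, 0, 128/3, 0, -2048/5, 0, 32768/7, 0, -524288/9, …
L₀ := L_f ⊗_s L_g (sym. prod.), ord ≤ 2.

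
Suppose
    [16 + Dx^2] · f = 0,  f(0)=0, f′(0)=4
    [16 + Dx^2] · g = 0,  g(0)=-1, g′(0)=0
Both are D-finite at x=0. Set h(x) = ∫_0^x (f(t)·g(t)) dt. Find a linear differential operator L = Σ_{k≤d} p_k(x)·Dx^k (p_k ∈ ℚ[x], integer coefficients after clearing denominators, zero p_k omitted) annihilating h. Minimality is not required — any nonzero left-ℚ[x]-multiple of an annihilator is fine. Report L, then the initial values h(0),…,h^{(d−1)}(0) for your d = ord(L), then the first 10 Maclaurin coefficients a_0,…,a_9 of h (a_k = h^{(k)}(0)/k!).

L = 64·Dx^2 + Dx^4  (order 4).
h: a_k = 0, 0, -2, 0, 32/3, 0, -1024/45, 0, 8192/315, 0, …
ICs: h(0) = 0, h′(0) = 0, h′′(0) = -4, h′′′(0) = 0.

f: a_k = 0, 4, 0, -32/3, 0, 128/15, 0, -1024/315, 0, 2048/2835, …
g: a_k = -1, 0, 8, 0, -32/3, 0, 256/45, 0, -512/315, 0, …
f·g: L₀ = L_f ⊗_s L_g, ord ≤ 2·2.
h=∫₀ˣh₀: take L = L₀·Dx.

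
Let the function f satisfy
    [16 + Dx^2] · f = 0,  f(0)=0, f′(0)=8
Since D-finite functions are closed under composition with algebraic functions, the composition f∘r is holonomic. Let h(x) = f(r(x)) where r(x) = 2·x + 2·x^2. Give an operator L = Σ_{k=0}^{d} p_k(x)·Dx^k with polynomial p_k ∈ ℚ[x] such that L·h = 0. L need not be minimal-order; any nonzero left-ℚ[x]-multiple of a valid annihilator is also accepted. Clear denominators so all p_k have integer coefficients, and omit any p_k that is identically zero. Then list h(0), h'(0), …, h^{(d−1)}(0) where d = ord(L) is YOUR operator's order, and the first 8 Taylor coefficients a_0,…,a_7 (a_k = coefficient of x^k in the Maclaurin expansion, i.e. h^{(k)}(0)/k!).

f: a_k = 0, 8, 0, -64/3, 0, 256/15, 0, -2048/315, …
Substitute x→r, Dx→(1/r')Dx; clear ⇒ L₀.
L = (64 + 384·x + 768·x^2 + 512·x^3) - 2·Dx + (1 + 2·x)·Dx^2  (order 2).
h: a_k = 0, 16, 16, -512/3, -512, 512/15, 2560, 1458176/315, …
ICs: h(0) = 0, h′(0) = 16.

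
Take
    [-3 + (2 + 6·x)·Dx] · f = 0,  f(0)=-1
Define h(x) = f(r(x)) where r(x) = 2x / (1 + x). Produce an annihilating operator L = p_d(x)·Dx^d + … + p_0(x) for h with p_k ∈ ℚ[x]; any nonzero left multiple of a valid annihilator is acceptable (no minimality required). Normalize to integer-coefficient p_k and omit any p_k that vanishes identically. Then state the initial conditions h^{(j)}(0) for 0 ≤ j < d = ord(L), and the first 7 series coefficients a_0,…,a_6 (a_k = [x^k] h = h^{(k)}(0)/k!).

L = -3 + (1 + 8·x + 7·x^2)·Dx  (order 1).
h: a_k = -1, -3, 15/2, -51/2, 861/8, -4137/8, 42987/16, …
ICs: h(0) = -1.

f: a_k = -1, -3/2, 9/8, -27/16, 405/128, -1701/256, 15309/1024, …
Substitute x→r, Dx→(1/r')Dx; clear ⇒ L₀.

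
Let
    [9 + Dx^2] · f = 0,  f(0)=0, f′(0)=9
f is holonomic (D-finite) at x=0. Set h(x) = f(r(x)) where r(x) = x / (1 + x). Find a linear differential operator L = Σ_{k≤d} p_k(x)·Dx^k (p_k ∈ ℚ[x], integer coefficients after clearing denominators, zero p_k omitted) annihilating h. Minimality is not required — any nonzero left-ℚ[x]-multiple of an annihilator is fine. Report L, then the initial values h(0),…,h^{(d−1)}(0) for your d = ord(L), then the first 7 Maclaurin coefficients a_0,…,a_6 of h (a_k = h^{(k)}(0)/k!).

L = 9 + (2 + 6·x + 6·x^2 + 2·x^3)·Dx + (1 + 4·x + 6·x^2 + 4·x^3 + x^4)·Dx^2  (order 2).
h: a_k = 0, 9, -9, -9/2, 63/2, -2637/40, 765/8, …
ICs: h(0) = 0, h′(0) = 9.

f: a_k = 0, 9, 0, -27/2, 0, 243/40, 0, …
f∘r: x↦r, Dx↦Dx/r' in L_f ⇒ L₀.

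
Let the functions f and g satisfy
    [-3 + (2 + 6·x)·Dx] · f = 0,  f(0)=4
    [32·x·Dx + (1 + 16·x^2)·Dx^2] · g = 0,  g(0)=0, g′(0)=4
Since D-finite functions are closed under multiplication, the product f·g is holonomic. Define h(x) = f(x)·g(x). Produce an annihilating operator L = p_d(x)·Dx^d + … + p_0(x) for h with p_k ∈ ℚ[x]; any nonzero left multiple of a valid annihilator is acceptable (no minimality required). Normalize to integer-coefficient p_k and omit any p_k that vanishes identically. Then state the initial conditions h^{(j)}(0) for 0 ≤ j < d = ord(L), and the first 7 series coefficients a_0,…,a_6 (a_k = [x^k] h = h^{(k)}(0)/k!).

f: a_k = 4, 6, -9/2, 27/4, -405/32, 1701/64, -15309/256, …
g: a_k = 0, 4, 0, -64/3, 0, 1024/5, 0, …
Sym-product of L_f,L_g gives L₀ (≤ ord 2).
L = (27 - 192·x - 144·x^2) + (-12 + 92·x + 576·x^2 + 576·x^3)·Dx + (4 + 24·x + 100·x^2 + 384·x^3 + 576·x^4)·Dx^2  (order 2).
h: a_k = 0, 16, 24, -310/3, -101, 34583/40, 95289/80, …
ICs: h(0) = 0, h′(0) = 16.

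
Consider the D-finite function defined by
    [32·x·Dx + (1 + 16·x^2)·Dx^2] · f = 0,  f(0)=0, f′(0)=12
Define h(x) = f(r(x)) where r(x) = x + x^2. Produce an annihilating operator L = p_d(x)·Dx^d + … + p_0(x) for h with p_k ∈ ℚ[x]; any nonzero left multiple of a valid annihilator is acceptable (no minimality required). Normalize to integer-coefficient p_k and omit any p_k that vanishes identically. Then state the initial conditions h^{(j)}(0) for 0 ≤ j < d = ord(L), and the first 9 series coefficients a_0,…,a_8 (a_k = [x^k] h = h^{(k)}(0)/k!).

L = (-2 + 32·x + 128·x^2 + 192·x^3 + 96·x^4)·Dx + (1 + 2·x + 16·x^2 + 64·x^3 + 80·x^4 + 32·x^5)·Dx^2  (order 2).
h: a_k = 0, 12, 12, -64, -192, 2112/5, 3008, -6144/7, -43008, …
ICs: h(0) = 0, h′(0) = 12.

f: a_k = 0, 12, 0, -64, 0, 3072/5, 0, -49152/7, 0, …
h₀=f(r): pull back L_f along r ⇒ L₀.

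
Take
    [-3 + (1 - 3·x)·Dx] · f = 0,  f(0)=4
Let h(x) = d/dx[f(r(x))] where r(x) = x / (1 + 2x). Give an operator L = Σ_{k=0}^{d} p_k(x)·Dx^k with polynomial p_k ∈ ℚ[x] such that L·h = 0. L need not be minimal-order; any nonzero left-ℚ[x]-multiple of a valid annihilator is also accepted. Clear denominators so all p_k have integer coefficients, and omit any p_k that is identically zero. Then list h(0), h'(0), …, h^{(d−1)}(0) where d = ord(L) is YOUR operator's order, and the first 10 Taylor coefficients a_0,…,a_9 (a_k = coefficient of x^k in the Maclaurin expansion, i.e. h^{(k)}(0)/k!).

f: a_k = 4, 12, 36, 108, 324, 972, 2916, 8748, 26244, 78732, …
Substitute x→r, Dx→(1/r')Dx; clear ⇒ L₀.
Derive L from L₀ (diff closure).
L = 4 + (-2 + 2·x)·Dx  (order 1).
h: a_k = 12, 24, 36, 48, 60, 72, 84, 96, 108, 120, …
ICs: h(0) = 12.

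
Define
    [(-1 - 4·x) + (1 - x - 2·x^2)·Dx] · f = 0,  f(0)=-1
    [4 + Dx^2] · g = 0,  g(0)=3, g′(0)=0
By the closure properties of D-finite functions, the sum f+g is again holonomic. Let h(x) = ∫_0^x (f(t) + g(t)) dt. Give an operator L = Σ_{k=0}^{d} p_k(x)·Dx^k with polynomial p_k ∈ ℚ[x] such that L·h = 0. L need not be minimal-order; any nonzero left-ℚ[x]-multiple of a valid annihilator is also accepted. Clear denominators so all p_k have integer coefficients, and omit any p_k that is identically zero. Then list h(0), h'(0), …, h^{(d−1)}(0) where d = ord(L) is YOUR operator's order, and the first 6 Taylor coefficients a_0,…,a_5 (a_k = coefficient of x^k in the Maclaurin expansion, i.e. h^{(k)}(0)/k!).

f: a_k = -1, -1, -3, -5, -11, -21, …
g: a_k = 3, 0, -6, 0, 2, 0, …
h₀=f+g: left-lcm gives L₀, ord ≤ 3.
∫: right-multiply L₀ by Dx.
L = (68 + 304·x + 200·x^2 + 320·x^3 + 160·x^4 + 128·x^5)·Dx + (-20 + 12·x + 24·x^2 + 8·x^3 + 48·x^4 + 96·x^5 + 64·x^6)·Dx^2 + (17 + 76·x + 50·x^2 + 80·x^3 + 40·x^4 + 32·x^5)·Dx^3 + (-5 + 3·x + 6·x^2 + 2·x^3 + 12·x^4 + 24·x^5 + 16·x^6)·Dx^4  (order 4).
h: a_k = 0, 2, -1/2, -3, -5/4, -9/5, …
ICs: h(0) = 0, h′(0) = 2, h′′(0) = -1, h′′′(0) = -18.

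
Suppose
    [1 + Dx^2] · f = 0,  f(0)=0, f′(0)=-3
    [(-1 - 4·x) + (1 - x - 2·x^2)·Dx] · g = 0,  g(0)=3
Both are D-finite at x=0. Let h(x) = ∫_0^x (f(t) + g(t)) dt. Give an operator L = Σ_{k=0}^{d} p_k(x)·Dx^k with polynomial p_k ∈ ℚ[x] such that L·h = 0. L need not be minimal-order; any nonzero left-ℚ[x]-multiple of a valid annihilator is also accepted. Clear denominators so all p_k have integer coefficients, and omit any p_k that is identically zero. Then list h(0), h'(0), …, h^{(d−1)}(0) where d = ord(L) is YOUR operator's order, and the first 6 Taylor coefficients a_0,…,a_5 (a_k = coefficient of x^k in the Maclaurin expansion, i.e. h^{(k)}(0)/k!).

L = (-31 - 146·x - 133·x^2 - 184·x^3 - 20·x^4 - 16·x^5)·Dx + (7 + 3·x - 3·x^2 - 37·x^3 - 42·x^4 - 12·x^5 - 8·x^6)·Dx^2 + (-31 - 146·x - 133·x^2 - 184·x^3 - 20·x^4 - 16·x^5)·Dx^3 + (7 + 3·x - 3·x^2 - 37·x^3 - 42·x^4 - 12·x^5 - 8·x^6)·Dx^4  (order 4).
h: a_k = 0, 3, 0, 3, 31/8, 33/5, …
ICs: h(0) = 0, h′(0) = 3, h′′(0) = 0, h′′′(0) = 18.

f: a_k = 0, -3, 0, 1/2, 0, -1/40, …
g: a_k = 3, 3, 9, 15, 33, 63, …
f+g: L₀ = lclm(L_f,L_g), ord ≤ 2+1.
h=∫h₀ ⇒ L = L₀·Dx.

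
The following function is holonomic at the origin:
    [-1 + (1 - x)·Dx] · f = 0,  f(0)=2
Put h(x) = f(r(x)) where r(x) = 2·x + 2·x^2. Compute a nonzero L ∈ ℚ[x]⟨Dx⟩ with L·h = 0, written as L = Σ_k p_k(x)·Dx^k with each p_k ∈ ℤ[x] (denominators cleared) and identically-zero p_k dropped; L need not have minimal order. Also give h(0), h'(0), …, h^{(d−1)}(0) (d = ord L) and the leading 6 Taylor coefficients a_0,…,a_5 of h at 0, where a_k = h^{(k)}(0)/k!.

f: a_k = 2, 2, 2, 2, 2, 2, …
h₀=f(r): pull back L_f along r ⇒ L₀.
L = (2 + 4·x) + (-1 + 2·x + 2·x^2)·Dx  (order 1).
h: a_k = 2, 4, 12, 32, 88, 240, …
ICs: h(0) = 2.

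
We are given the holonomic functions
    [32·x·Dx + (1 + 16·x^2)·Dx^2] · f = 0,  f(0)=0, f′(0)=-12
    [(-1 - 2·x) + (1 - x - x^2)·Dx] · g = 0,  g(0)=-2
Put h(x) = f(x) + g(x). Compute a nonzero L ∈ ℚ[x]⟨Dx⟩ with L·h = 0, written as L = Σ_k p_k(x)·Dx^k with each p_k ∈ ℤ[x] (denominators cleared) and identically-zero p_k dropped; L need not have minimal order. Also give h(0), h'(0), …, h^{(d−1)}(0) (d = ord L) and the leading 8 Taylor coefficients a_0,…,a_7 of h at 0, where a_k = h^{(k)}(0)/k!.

f: a_k = 0, -12, 0, 64, 0, -3072/5, 0, 49152/7, …
g: a_k = -2, -2, -4, -6, -10, -16, -26, -42, …
Weyl lclm of L_f,L_g ⇒ L₀ (ord ≤ 3).
L = (64 - 256·x - 3904·x^2 - 6912·x^3 - 9696·x^4 - 1536·x^6)·Dx + (-25 - 24·x + 542·x^2 - 780·x^3 - 6800·x^4 - 6560·x^5 - 768·x^6 - 1536·x^7)·Dx^2 + (2 + 17·x + 62·x^2 + 202·x^3 + 445·x^4 - 1136·x^5 - 576·x^6 - 256·x^7 - 256·x^8)·Dx^3  (order 3).
h: a_k = -2, -14, -4, 58, -10, -3152/5, -26, 48858/7, …
ICs: h(0) = -2, h′(0) = -14, h′′(0) = -8.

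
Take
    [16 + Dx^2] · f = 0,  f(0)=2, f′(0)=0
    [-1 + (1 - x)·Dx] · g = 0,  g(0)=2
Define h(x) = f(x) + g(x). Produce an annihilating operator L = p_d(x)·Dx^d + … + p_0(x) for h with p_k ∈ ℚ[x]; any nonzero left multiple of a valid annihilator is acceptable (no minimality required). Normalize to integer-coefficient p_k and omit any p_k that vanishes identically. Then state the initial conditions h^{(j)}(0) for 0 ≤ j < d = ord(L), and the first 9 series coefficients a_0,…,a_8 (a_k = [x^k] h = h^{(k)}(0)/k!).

f: a_k = 2, 0, -16, 0, 64/3, 0, -512/45, 0, 1024/315, …
g: a_k = 2, 2, 2, 2, 2, 2, 2, 2, 2, …
h₀=f+g: left-lcm gives L₀, ord ≤ 3.
L = (-176 + 256·x - 128·x^2) + (144 - 400·x + 384·x^2 - 128·x^3)·Dx + (-11 + 16·x - 8·x^2)·Dx^2 + (9 - 25·x + 24·x^2 - 8·x^3)·Dx^3  (order 3).
h: a_k = 4, 2, -14, 2, 70/3, 2, -422/45, 2, 1654/315, …
ICs: h(0) = 4, h′(0) = 2, h′′(0) = -28.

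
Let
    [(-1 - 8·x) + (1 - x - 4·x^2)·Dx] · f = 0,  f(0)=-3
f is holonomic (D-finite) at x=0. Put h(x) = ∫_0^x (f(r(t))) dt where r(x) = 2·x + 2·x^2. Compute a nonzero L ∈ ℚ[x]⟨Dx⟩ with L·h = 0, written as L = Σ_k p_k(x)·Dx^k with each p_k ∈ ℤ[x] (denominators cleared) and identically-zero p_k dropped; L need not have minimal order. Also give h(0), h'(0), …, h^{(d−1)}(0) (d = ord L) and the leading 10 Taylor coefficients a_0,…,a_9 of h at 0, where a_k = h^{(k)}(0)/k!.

f: a_k = -3, -3, -15, -27, -87, -195, -543, -1323, -3495, -8787, …
h₀=f(r): pull back L_f along r ⇒ L₀.
h=∫h₀ ⇒ L = L₀·Dx.
L = (2 + 36·x + 96·x^2 + 64·x^3)·Dx + (-1 + 2·x + 18·x^2 + 32·x^3 + 16·x^4)·Dx^2  (order 2).
h: a_k = 0, -3, -3, -22, -84, -420, -2076, -74520/7, -55728, -888400/3, …
ICs: h(0) = 0, h′(0) = -3.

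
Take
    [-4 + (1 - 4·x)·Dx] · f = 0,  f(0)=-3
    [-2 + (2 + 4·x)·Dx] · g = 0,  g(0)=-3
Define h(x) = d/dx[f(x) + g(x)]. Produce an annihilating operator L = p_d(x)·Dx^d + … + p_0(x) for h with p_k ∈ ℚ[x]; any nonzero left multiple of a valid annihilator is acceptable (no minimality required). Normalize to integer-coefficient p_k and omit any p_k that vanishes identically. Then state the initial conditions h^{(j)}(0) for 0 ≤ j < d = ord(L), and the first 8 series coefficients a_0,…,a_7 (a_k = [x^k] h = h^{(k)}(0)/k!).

L = (-40 - 32·x) + (-31 - 136·x - 112·x^2)·Dx + (3 - 2·x - 32·x^2 - 32·x^3)·Dx^2  (order 2).
h: a_k = -15, -93, -1161/2, -6129/2, -122985/8, -589635/8, -5505717/16, -25164537/16, …
ICs: h(0) = -15, h′(0) = -93.

f: a_k = -3, -12, -48, -192, -768, -3072, -12288, -49152, …
g: a_k = -3, -3, 3/2, -3/2, 15/8, -21/8, 63/16, -99/16, …
L₀ := lclm(L_f,L_g); ord L₀ ≤ 1+1.
Derive L from L₀ (diff closure).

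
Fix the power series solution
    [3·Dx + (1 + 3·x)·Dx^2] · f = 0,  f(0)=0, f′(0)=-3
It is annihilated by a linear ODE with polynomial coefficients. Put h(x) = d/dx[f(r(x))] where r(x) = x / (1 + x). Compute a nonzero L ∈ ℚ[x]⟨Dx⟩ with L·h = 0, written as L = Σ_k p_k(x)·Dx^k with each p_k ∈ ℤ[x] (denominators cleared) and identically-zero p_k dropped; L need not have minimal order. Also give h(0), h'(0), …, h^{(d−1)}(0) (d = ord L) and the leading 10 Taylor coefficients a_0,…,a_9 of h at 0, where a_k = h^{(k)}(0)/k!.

f: a_k = 0, -3, 9/2, -9, 81/4, -243/5, 243/2, -2187/7, 6561/8, -2187, …
f∘r: x↦r, Dx↦Dx/r' in L_f ⇒ L₀.
Derive L from L₀ (diff closure).
L = (5 + 8·x) + (1 + 5·x + 4·x^2)·Dx  (order 1).
h: a_k = -3, 15, -63, 255, -1023, 4095, -16383, 65535, -262143, 1048575, …
ICs: h(0) = -3.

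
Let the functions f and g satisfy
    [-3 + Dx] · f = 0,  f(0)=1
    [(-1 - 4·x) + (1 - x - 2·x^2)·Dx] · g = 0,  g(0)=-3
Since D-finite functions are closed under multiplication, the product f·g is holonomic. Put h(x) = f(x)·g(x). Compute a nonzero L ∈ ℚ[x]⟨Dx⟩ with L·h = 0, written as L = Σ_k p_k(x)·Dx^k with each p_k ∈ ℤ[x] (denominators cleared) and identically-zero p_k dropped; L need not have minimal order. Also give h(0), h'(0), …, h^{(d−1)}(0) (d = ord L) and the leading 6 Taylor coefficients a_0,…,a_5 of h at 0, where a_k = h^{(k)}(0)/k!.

L = (4 + x - 6·x^2) + (-1 + x + 2·x^2)·Dx  (order 1).
h: a_k = -3, -12, -63/2, -69, -1137/8, -1431/5, …
ICs: h(0) = -3.

f: a_k = 1, 3, 9/2, 9/2, 27/8, 81/40, …
g: a_k = -3, -3, -9, -15, -33, -63, …
L₀ := L_f ⊗_s L_g (sym. prod.), ord ≤ 1.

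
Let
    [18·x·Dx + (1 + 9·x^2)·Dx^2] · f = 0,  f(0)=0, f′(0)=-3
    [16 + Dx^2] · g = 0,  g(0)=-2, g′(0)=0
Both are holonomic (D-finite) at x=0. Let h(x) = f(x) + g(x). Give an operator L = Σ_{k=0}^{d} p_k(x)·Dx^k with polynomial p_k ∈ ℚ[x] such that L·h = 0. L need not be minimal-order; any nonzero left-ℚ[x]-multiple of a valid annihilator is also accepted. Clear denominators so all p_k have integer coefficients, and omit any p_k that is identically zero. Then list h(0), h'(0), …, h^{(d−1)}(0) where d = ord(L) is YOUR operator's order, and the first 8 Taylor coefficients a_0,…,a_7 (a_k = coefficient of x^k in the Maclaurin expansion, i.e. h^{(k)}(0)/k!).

L = (-13248·x + 181440·x^3 + 186624·x^5)·Dx + (-16 + 6048·x^2 + 66096·x^4 + 93312·x^6)·Dx^2 + (-828·x + 11340·x^3 + 11664·x^5)·Dx^3 + (-1 + 378·x^2 + 4131·x^4 + 5832·x^6)·Dx^4  (order 4).
h: a_k = -2, -3, 16, 9, -64/3, -243/5, 512/45, 2187/7, …
ICs: h(0) = -2, h′(0) = -3, h′′(0) = 32, h′′′(0) = 54.

f: a_k = 0, -3, 0, 9, 0, -243/5, 0, 2187/7, …
g: a_k = -2, 0, 16, 0, -64/3, 0, 512/45, 0, …
L₀ := lclm(L_f,L_g); ord L₀ ≤ 2+2.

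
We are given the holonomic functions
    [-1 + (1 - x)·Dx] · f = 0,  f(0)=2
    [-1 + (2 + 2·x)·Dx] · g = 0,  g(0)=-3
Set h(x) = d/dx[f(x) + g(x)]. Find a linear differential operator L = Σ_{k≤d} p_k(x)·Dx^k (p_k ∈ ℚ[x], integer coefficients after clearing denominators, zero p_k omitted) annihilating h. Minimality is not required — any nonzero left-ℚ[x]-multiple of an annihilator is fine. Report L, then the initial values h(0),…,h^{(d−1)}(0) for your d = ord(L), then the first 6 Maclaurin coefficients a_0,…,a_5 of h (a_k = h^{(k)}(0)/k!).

f: a_k = 2, 2, 2, 2, 2, 2, …
g: a_k = -3, -3/2, 3/8, -3/16, 15/128, -21/256, …
Sum ⇒ L₀ = lclm(L_f,L_g) in ℚ(x)⟨Dx⟩.
h₀' ⇒ L via d/dx closure of L₀.
L = (-18 - 6·x) + (-21 - 54·x - 21·x^2)·Dx + (10 + 6·x - 10·x^2 - 6·x^3)·Dx^2  (order 2).
h: a_k = 1/2, 19/4, 87/16, 271/32, 2455/256, 6333/512, …
ICs: h(0) = 1/2, h′(0) = 19/4.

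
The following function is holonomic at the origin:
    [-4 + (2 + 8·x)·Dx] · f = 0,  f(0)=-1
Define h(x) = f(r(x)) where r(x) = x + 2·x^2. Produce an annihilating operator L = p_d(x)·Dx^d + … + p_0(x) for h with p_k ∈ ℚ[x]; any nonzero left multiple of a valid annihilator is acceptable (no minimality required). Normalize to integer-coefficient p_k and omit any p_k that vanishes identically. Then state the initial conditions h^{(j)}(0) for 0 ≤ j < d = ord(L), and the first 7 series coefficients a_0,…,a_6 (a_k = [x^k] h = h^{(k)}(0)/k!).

L = (-2 - 8·x) + (1 + 4·x + 8·x^2)·Dx  (order 1).
h: a_k = -1, -2, -2, 4, -6, 4, 12, …
ICs: h(0) = -1.

f: a_k = -1, -2, 2, -4, 10, -28, 84, …
Substitute x→r, Dx→(1/r')Dx; clear ⇒ L₀.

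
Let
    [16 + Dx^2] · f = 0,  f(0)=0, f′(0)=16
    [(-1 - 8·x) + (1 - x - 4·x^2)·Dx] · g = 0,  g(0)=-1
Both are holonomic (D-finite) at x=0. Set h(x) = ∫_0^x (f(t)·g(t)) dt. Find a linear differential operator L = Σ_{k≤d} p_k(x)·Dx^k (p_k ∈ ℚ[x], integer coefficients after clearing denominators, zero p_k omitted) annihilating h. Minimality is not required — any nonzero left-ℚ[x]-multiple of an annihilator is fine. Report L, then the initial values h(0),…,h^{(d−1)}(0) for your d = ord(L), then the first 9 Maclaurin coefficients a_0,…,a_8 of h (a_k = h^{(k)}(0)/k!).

L = (-8 + 16·x + 64·x^2)·Dx + (2 + 16·x)·Dx^2 + (-1 + x + 4·x^2)·Dx^3  (order 3).
h: a_k = 0, 0, -8, -16/3, -28/3, -304/15, -712/15, -10352/105, -71518/315, …
ICs: h(0) = 0, h′(0) = 0, h′′(0) = -16.

f: a_k = 0, 16, 0, -128/3, 0, 512/15, 0, -4096/315, 0, …
g: a_k = -1, -1, -5, -9, -29, -65, -181, -441, -1165, …
Sym-product of L_f,L_g gives L₀ (≤ ord 2).
Integrate: L := L₀·Dx.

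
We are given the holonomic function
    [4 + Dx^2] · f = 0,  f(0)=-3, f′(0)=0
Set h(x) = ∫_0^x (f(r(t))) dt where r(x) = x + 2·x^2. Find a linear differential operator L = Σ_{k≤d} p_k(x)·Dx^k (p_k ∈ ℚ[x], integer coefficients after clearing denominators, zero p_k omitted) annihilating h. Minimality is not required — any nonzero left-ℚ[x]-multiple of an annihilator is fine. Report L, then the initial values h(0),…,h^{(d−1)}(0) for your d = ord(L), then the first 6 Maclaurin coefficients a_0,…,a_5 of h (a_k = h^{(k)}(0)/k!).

L = (4 + 48·x + 192·x^2 + 256·x^3)·Dx - 4·Dx^2 + (1 + 4·x)·Dx^3  (order 3).
h: a_k = 0, -3, 0, 2, 6, 22/5, …
ICs: h(0) = 0, h′(0) = -3, h′′(0) = 0.

f: a_k = -3, 0, 6, 0, -2, 0, …
Substitute x→r, Dx→(1/r')Dx; clear ⇒ L₀.
Integrate: L := L₀·Dx.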